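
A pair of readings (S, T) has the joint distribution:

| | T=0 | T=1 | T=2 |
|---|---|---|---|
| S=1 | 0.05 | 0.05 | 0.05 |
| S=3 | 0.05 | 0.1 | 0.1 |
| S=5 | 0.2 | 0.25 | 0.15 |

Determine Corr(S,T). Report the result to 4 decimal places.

E[S] = 3.9,  E[T] = 1
E[ST] = 3.8
Cov(S,T) = E[ST] − E[S]E[T] = 3.8 − (3.9)(1) = -0.1
var(S) = 2.19,  var(T) = 0.6
ρ = -0.1 / √(2.19·0.6) ≈ -0.0872

-0.0872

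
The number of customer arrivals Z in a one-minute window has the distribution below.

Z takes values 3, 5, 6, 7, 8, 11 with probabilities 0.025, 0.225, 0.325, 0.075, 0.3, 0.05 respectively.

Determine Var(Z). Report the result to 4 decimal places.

2.5844

E[Z] = (3)(0.025) + (5)(0.225) + (6)(0.325) + (7)(0.075) + (8)(0.3) + (11)(0.05) = 6.625
E[Z²] = (3)²(0.025) + (5)²(0.225) + (6)²(0.325) + (7)²(0.075) + (8)²(0.3) + (11)²(0.05) = 46.475
Var(Z) = E[Z²] − (E[Z])² = 46.475 − (6.625)² = 2.584375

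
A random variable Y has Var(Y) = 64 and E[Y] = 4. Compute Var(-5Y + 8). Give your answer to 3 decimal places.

1600.000

Var(-5Y + 8) = (-5)²·Var(Y) = 25·64 = 1600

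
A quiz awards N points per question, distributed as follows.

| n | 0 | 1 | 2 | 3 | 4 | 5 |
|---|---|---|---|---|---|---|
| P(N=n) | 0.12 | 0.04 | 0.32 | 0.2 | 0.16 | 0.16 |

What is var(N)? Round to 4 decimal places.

2.2816

E[N] = (0)(0.12) + (1)(0.04) + (2)(0.32) + (3)(0.2) + (4)(0.16) + (5)(0.16) = 2.72
E[N²] = (0)²(0.12) + (1)²(0.04) + (2)²(0.32) + (3)²(0.2) + (4)²(0.16) + (5)²(0.16) = 9.68
var(N) = E[N²] − (E[N])² = 9.68 − (2.72)² = 2.2816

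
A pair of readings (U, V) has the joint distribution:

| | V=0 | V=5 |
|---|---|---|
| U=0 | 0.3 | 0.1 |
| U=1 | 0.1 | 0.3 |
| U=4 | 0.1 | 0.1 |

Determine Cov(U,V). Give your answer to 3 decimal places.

E[U] = 1.2,  E[V] = 2.5
E[UV] = 3.5
Cov(U,V) = E[UV] − E[U]E[V] = 3.5 − (1.2)(2.5) = 0.5

0.500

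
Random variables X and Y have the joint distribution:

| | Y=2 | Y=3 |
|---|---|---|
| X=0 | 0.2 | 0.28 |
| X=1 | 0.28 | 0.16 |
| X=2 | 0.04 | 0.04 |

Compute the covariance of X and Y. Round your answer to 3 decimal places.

-0.048

E[X] = 0.6,  E[Y] = 2.48
E[XY] = 1.44
Cov(X,Y) = E[XY] − E[X]E[Y] = 1.44 − (0.6)(2.48) = -0.048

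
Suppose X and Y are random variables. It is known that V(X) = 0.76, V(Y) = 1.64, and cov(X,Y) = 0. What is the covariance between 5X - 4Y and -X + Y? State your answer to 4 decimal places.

cov(5X - 4Y, -X + Y) = (5)(-1)V(X) + (-4)(1)V(Y) + [(5)(1) + (-4)(-1)]cov(X,Y)
= -5·0.76 + -4·1.64 + 9·0 = -10.36

-10.3600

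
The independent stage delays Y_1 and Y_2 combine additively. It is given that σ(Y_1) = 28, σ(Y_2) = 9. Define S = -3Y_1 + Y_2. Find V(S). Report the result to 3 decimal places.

V(Y_1) = 784, V(Y_2) = 81
By independence, V(S) = (-3)²V(Y_1) + (1)²V(Y_2)
= (-3)²·784 + (1)²·81 = 7137

7137.000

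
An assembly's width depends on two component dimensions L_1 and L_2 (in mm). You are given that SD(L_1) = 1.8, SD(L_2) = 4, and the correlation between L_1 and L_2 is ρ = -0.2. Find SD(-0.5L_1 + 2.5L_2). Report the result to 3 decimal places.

10.218

var(L_1) = (1.8)² = 3.24;  var(L_2) = (4)² = 16
Cov(L_1,L_2) = ρ·SD(L_1)·SD(L_2) = -0.2·1.8·4 = -1.44
var(-0.5L_1 + 2.5L_2) = (-0.5)²·var(L_1) + (2.5)²·var(L_2) + 2·(-0.5)·(2.5)·Cov(L_1,L_2)
= 0.25·3.24 + 6.25·16 + -2.5·-1.44 = 104.41
SD(-0.5L_1 + 2.5L_2) = √104.41 ≈ 10.218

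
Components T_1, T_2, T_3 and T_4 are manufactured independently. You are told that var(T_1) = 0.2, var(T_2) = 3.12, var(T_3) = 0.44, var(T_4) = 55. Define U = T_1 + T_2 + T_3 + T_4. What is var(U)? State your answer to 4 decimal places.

58.7600

By independence, var(U) = (1)²var(T_1) + (1)²var(T_2) + (1)²var(T_3) + (1)²var(T_4)
= (1)²·0.2 + (1)²·3.12 + (1)²·0.44 + (1)²·55 = 58.76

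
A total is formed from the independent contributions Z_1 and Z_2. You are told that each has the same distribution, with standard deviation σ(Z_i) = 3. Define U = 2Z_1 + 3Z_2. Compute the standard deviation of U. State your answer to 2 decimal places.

10.82

Var(Z_i) = (3)² = 9
By independence, Var(U) = (2)²Var(Z_1) + (3)²Var(Z_2)
= (2)²·9 + (3)²·9 = 117
σ(U) = √117 ≈ 10.82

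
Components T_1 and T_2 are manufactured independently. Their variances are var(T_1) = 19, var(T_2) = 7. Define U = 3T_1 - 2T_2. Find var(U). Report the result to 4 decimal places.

By independence, var(U) = (3)²var(T_1) + (-2)²var(T_2)
= (3)²·19 + (-2)²·7 = 199

199.0000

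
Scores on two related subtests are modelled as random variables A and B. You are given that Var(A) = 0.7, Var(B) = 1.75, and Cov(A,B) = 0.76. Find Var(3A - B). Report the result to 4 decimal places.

3.4900

Var(3A - B) = (3)²·Var(A) + (-1)²·Var(B) + 2·(3)·(-1)·Cov(A,B)
= 9·0.7 + 1·1.75 + -6·0.76 = 3.49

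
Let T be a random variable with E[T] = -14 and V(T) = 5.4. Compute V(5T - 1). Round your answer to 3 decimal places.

135.000

V(5T - 1) = (5)²·V(T) = 25·5.4 = 135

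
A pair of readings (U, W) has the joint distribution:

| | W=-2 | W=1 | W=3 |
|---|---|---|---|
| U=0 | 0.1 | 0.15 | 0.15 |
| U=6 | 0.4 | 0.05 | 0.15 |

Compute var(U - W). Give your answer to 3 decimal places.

E[U] = 3.6,  E[W] = 0.1,  E[UW] = -1.8
var(U) = 21.6 − (3.6)² = 8.64;  var(W) = 4.9 − (0.1)² = 4.89
Cov(U,W) = -1.8 − (3.6)(0.1) = -2.16
var(U - W) = (1)²·8.64 + (-1)²·4.89 + 2·(1)·(-1)·-2.16 = 17.85

17.850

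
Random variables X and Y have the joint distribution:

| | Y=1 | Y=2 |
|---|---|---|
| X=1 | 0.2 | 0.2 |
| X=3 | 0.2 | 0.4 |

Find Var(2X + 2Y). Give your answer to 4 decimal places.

5.4400

E[X] = 2.2,  E[Y] = 1.6,  E[XY] = 3.6
Var(X) = 5.8 − (2.2)² = 0.96;  Var(Y) = 2.8 − (1.6)² = 0.24
cov(X,Y) = 3.6 − (2.2)(1.6) = 0.08
Var(2X + 2Y) = (2)²·0.96 + (2)²·0.24 + 2·(2)·(2)·0.08 = 5.44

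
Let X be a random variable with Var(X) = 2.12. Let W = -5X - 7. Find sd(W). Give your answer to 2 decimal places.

7.28

Var(-5X - 7) = (-5)²·2.12 = 53
sd(W) = √53 ≈ 7.28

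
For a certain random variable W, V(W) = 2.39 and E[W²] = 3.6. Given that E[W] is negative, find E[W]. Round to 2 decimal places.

(E[W])² = E[W²] − V(W) = 3.6 − 2.39 = 1.21
E[W] = −√1.21 = -1.1

-1.10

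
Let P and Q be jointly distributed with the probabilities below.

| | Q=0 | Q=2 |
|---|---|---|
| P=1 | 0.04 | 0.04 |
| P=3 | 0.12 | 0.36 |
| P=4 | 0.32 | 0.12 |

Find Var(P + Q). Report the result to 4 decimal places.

E[P] = 3.28,  E[Q] = 1.04,  E[PQ] = 3.2
Var(P) = 11.44 − (3.28)² = 0.6816;  Var(Q) = 2.08 − (1.04)² = 0.9984
cov(P,Q) = 3.2 − (3.28)(1.04) = -0.2112
Var(P + Q) = (1)²·0.6816 + (1)²·0.9984 + 2·(1)·(1)·-0.2112 = 1.2576

1.2576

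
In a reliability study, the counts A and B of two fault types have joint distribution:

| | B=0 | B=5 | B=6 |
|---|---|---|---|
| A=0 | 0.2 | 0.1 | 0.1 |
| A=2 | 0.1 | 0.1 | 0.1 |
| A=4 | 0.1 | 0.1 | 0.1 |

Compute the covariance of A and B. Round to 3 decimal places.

0.660

E[A] = 1.8,  E[B] = 3.3
E[AB] = 6.6
Cov(A,B) = E[AB] − E[A]E[B] = 6.6 − (1.8)(3.3) = 0.66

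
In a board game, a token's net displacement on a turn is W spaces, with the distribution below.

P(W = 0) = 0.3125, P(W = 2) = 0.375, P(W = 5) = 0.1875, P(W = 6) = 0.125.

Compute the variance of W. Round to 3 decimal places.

4.746

E[W] = (0)(0.3125) + (2)(0.375) + (5)(0.1875) + (6)(0.125) = 2.4375
E[W²] = (0)²(0.3125) + (2)²(0.375) + (5)²(0.1875) + (6)²(0.125) = 10.6875
Var(W) = E[W²] − (E[W])² = 10.6875 − (2.4375)² = 4.74609375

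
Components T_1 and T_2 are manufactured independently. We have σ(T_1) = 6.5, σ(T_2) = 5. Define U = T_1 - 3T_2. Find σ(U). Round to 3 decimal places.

V(T_1) = 42.25, V(T_2) = 25
By independence, V(U) = (1)²V(T_1) + (-3)²V(T_2)
= (1)²·42.25 + (-3)²·25 = 267.25
σ(U) = √267.25 ≈ 16.348

16.348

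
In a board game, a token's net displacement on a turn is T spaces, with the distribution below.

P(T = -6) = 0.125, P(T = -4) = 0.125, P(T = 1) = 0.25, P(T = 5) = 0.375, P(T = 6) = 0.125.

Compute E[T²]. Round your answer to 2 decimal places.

20.63

E[T²] = (-6)²(0.125) + (-4)²(0.125) + (1)²(0.25) + (5)²(0.375) + (6)²(0.125) = 20.625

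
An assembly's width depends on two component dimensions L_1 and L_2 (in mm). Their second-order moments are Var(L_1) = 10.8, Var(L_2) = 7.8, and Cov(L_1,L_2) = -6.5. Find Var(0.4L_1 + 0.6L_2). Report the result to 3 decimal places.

1.416

Var(0.4L_1 + 0.6L_2) = (0.4)²·Var(L_1) + (0.6)²·Var(L_2) + 2·(0.4)·(0.6)·Cov(L_1,L_2)
= 0.16·10.8 + 0.36·7.8 + 0.48·-6.5 = 1.416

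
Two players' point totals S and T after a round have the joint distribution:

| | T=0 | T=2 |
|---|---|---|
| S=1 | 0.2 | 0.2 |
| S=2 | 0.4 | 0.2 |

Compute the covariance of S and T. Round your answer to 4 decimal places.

E[S] = 1.6,  E[T] = 0.8
E[ST] = 1.2
Cov(S,T) = E[ST] − E[S]E[T] = 1.2 − (1.6)(0.8) = -0.08

-0.0800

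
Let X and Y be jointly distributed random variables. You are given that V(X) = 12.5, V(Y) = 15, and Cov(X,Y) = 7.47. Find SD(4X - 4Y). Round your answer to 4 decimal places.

14.1760

V(4X - 4Y) = (4)²·V(X) + (-4)²·V(Y) + 2·(4)·(-4)·Cov(X,Y)
= 16·12.5 + 16·15 + -32·7.47 = 200.96
SD(4X - 4Y) = √200.96 ≈ 14.1760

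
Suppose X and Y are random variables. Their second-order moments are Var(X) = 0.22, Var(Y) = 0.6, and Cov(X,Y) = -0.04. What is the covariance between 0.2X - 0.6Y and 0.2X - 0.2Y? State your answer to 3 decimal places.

Cov(0.2X - 0.6Y, 0.2X - 0.2Y) = (0.2)(0.2)Var(X) + (-0.6)(-0.2)Var(Y) + [(0.2)(-0.2) + (-0.6)(0.2)]Cov(X,Y)
= 0.04·0.22 + 0.12·0.6 + -0.16·-0.04 = 0.0872

0.087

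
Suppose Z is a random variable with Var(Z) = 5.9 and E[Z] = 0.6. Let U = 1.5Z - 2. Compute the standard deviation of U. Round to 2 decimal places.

Var(1.5Z - 2) = (1.5)²·5.9 = 13.275
SD(U) = √13.275 ≈ 3.64

3.64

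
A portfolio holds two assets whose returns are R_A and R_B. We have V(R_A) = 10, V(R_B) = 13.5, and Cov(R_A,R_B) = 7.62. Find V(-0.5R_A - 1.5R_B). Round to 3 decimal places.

44.305

V(-0.5R_A - 1.5R_B) = (-0.5)²·V(R_A) + (-1.5)²·V(R_B) + 2·(-0.5)·(-1.5)·Cov(R_A,R_B)
= 0.25·10 + 2.25·13.5 + 1.5·7.62 = 44.305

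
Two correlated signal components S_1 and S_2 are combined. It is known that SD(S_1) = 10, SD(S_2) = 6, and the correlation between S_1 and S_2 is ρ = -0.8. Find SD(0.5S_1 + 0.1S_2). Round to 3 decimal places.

Var(S_1) = (10)² = 100;  Var(S_2) = (6)² = 36
cov(S_1,S_2) = ρ·SD(S_1)·SD(S_2) = -0.8·10·6 = -48
Var(0.5S_1 + 0.1S_2) = (0.5)²·Var(S_1) + (0.1)²·Var(S_2) + 2·(0.5)·(0.1)·cov(S_1,S_2)
= 0.25·100 + 0.01·36 + 0.1·-48 = 20.56
SD(0.5S_1 + 0.1S_2) = √20.56 ≈ 4.534

4.534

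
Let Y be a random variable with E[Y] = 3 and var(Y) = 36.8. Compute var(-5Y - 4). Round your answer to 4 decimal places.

920.0000

var(-5Y - 4) = (-5)²·var(Y) = 25·36.8 = 920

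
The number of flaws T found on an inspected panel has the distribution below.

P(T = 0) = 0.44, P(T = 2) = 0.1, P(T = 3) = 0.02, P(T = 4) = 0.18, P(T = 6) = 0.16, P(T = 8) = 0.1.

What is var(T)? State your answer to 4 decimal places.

E[T] = (0)(0.44) + (2)(0.1) + (3)(0.02) + (4)(0.18) + (6)(0.16) + (8)(0.1) = 2.74
E[T²] = (0)²(0.44) + (2)²(0.1) + (3)²(0.02) + (4)²(0.18) + (6)²(0.16) + (8)²(0.1) = 15.62
var(T) = E[T²] − (E[T])² = 15.62 − (2.74)² = 8.1124

8.1124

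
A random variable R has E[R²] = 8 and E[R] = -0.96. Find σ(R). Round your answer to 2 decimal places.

2.66

Var(R) = 8 − (-0.96)² = 7.0784
σ(R) = √7.0784 ≈ 2.66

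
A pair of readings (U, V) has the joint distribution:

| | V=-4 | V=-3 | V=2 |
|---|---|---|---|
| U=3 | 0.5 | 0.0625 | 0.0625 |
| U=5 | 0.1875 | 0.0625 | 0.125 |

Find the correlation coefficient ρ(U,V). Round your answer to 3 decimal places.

0.308

E[U] = 3.75,  E[V] = -2.75
E[UV] = -9.625
Cov(U,V) = E[UV] − E[U]E[V] = -9.625 − (3.75)(-2.75) = 0.6875
Var(U) = 0.9375,  Var(V) = 5.3125
ρ = 0.6875 / √(0.9375·5.3125) ≈ 0.308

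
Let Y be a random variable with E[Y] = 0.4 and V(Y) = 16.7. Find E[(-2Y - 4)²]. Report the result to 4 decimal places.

89.8400

E[-2Y - 4] = -2·0.4 − 4 = -4.8
V(-2Y - 4) = (-2)²·16.7 = 66.8
E[(-2Y - 4)²] = V((-2Y - 4)) + (E[(-2Y - 4)])² = 66.8 + (-4.8)² = 89.84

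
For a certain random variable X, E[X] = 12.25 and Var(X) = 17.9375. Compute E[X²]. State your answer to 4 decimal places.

168.0000

E[X²] = Var(X) + (E[X])² = 17.9375 + (12.25)² = 168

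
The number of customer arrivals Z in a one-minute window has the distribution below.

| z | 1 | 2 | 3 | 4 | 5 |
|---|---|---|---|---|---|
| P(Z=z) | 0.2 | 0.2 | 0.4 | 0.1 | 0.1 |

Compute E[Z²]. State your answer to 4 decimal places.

8.7000

E[Z²] = (1)²(0.2) + (2)²(0.2) + (3)²(0.4) + (4)²(0.1) + (5)²(0.1) = 8.7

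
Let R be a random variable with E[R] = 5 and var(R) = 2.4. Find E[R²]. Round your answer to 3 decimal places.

E[R²] = var(R) + (E[R])² = 2.4 + (5)² = 27.4

27.400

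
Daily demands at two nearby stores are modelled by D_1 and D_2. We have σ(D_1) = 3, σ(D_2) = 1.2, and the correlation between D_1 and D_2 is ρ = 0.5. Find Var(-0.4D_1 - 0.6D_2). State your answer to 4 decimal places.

Var(D_1) = (3)² = 9;  Var(D_2) = (1.2)² = 1.44
Cov(D_1,D_2) = ρ·σ(D_1)·σ(D_2) = 0.5·3·1.2 = 1.8
Var(-0.4D_1 - 0.6D_2) = (-0.4)²·Var(D_1) + (-0.6)²·Var(D_2) + 2·(-0.4)·(-0.6)·Cov(D_1,D_2)
= 0.16·9 + 0.36·1.44 + 0.48·1.8 = 2.8224

2.8224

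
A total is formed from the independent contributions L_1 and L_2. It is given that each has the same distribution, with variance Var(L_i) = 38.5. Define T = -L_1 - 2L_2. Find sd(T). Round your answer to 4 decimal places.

13.8744

By independence, Var(T) = (-1)²Var(L_1) + (-2)²Var(L_2)
= (-1)²·38.5 + (-2)²·38.5 = 192.5
sd(T) = √192.5 ≈ 13.8744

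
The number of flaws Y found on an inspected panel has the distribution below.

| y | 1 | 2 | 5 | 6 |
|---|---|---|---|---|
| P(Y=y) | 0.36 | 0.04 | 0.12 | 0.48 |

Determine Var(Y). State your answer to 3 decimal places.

5.434

E[Y] = (1)(0.36) + (2)(0.04) + (5)(0.12) + (6)(0.48) = 3.92
E[Y²] = (1)²(0.36) + (2)²(0.04) + (5)²(0.12) + (6)²(0.48) = 20.8
Var(Y) = E[Y²] − (E[Y])² = 20.8 − (3.92)² = 5.4336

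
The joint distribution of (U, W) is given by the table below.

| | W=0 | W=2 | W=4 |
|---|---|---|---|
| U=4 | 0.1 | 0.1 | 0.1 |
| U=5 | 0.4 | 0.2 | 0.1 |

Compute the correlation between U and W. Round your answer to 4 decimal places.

-0.2515

E[U] = 4.7,  E[W] = 1.4
E[UW] = 6.4
Cov(U,W) = E[UW] − E[U]E[W] = 6.4 − (4.7)(1.4) = -0.18
Var(U) = 0.21,  Var(W) = 2.44
ρ = -0.18 / √(0.21·2.44) ≈ -0.2515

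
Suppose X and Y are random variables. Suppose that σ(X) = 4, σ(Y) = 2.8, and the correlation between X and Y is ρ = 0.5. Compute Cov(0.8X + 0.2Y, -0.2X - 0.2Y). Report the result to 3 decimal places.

-3.994

Var(X) = (4)² = 16;  Var(Y) = (2.8)² = 7.84
Cov(X,Y) = ρ·σ(X)·σ(Y) = 0.5·4·2.8 = 5.6
Cov(0.8X + 0.2Y, -0.2X - 0.2Y) = (0.8)(-0.2)Var(X) + (0.2)(-0.2)Var(Y) + [(0.8)(-0.2) + (0.2)(-0.2)]Cov(X,Y)
= -0.16·16 + -0.04·7.84 + -0.2·5.6 = -3.9936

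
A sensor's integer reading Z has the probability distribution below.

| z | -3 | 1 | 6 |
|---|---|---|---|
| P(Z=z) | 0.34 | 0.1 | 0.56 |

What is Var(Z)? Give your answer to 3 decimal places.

E[Z] = (-3)(0.34) + (1)(0.1) + (6)(0.56) = 2.44
E[Z²] = (-3)²(0.34) + (1)²(0.1) + (6)²(0.56) = 23.32
Var(Z) = E[Z²] − (E[Z])² = 23.32 − (2.44)² = 17.3664

17.366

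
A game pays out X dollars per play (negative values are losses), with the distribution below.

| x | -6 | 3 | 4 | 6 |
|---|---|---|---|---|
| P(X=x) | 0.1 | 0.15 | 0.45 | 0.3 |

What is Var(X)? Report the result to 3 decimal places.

E[X] = (-6)(0.1) + (3)(0.15) + (4)(0.45) + (6)(0.3) = 3.45
E[X²] = (-6)²(0.1) + (3)²(0.15) + (4)²(0.45) + (6)²(0.3) = 22.95
Var(X) = E[X²] − (E[X])² = 22.95 − (3.45)² = 11.0475

11.048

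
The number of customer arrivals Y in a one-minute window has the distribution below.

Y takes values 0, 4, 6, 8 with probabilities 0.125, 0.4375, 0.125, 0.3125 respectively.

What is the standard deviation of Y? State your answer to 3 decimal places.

E[Y] = (0)(0.125) + (4)(0.4375) + (6)(0.125) + (8)(0.3125) = 5
E[Y²] = (0)²(0.125) + (4)²(0.4375) + (6)²(0.125) + (8)²(0.3125) = 31.5
Var(Y) = E[Y²] − (E[Y])² = 31.5 − (5)² = 6.5
sd(Y) = √6.5 ≈ 2.550

2.550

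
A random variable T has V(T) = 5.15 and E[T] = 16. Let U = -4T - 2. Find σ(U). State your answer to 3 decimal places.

V(-4T - 2) = (-4)²·5.15 = 82.4
σ(U) = √82.4 ≈ 9.077

9.077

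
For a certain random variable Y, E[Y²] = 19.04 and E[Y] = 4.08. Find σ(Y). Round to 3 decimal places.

1.547

Var(Y) = 19.04 − (4.08)² = 2.3936
σ(Y) = √2.3936 ≈ 1.547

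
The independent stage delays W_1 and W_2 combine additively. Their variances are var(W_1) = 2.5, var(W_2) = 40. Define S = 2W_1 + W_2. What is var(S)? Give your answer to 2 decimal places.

By independence, var(S) = (2)²var(W_1) + (1)²var(W_2)
= (2)²·2.5 + (1)²·40 = 50

50.00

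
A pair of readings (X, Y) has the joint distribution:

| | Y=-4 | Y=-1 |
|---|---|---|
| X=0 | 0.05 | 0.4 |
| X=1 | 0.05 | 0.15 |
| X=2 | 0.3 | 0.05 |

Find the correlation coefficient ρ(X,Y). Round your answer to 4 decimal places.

-0.6660

E[X] = 0.9,  E[Y] = -2.2
E[XY] = -2.85
Cov(X,Y) = E[XY] − E[X]E[Y] = -2.85 − (0.9)(-2.2) = -0.87
var(X) = 0.79,  var(Y) = 2.16
ρ = -0.87 / √(0.79·2.16) ≈ -0.6660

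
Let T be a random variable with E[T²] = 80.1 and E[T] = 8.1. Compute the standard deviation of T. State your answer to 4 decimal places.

V(T) = 80.1 − (8.1)² = 14.49
sd(T) = √14.49 ≈ 3.8066

3.8066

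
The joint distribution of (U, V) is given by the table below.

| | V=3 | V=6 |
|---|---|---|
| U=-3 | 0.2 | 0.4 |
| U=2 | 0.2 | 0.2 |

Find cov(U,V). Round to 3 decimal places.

E[U] = -1,  E[V] = 4.8
E[UV] = -5.4
cov(U,V) = E[UV] − E[U]E[V] = -5.4 − (-1)(4.8) = -0.6

-0.600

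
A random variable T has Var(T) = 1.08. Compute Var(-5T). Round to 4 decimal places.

27.0000

Var(-5T) = (-5)²·Var(T) = 25·1.08 = 27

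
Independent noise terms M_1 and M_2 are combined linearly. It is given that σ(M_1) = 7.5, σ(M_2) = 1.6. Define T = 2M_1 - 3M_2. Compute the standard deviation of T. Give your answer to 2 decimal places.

Var(M_1) = 56.25, Var(M_2) = 2.56
By independence, Var(T) = (2)²Var(M_1) + (-3)²Var(M_2)
= (2)²·56.25 + (-3)²·2.56 = 248.04
σ(T) = √248.04 ≈ 15.75

15.75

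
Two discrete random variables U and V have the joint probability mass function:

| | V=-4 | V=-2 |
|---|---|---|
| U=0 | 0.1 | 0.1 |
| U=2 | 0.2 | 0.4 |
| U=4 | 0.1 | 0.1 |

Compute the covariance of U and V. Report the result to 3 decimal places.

0.000

E[U] = 2,  E[V] = -2.8
E[UV] = -5.6
cov(U,V) = E[UV] − E[U]E[V] = -5.6 − (2)(-2.8) = 0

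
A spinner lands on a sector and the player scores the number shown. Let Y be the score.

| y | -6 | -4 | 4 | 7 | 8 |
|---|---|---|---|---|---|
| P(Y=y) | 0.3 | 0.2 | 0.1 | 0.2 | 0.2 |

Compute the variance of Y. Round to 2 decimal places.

37.56

E[Y] = (-6)(0.3) + (-4)(0.2) + (4)(0.1) + (7)(0.2) + (8)(0.2) = 0.8
E[Y²] = (-6)²(0.3) + (-4)²(0.2) + (4)²(0.1) + (7)²(0.2) + (8)²(0.2) = 38.2
var(Y) = E[Y²] − (E[Y])² = 38.2 − (0.8)² = 37.56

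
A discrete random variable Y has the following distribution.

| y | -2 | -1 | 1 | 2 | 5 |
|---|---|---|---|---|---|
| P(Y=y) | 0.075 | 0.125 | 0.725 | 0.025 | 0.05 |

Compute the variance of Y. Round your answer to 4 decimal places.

E[Y] = (-2)(0.075) + (-1)(0.125) + (1)(0.725) + (2)(0.025) + (5)(0.05) = 0.75
E[Y²] = (-2)²(0.075) + (-1)²(0.125) + (1)²(0.725) + (2)²(0.025) + (5)²(0.05) = 2.5
Var(Y) = E[Y²] − (E[Y])² = 2.5 − (0.75)² = 1.9375

1.9375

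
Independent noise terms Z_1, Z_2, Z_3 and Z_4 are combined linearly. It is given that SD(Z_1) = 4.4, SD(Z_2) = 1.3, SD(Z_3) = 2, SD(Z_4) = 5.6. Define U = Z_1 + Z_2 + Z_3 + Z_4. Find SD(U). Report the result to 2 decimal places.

7.51

var(Z_1) = 19.36, var(Z_2) = 1.69, var(Z_3) = 4, var(Z_4) = 31.36
By independence, var(U) = (1)²var(Z_1) + (1)²var(Z_2) + (1)²var(Z_3) + (1)²var(Z_4)
= (1)²·19.36 + (1)²·1.69 + (1)²·4 + (1)²·31.36 = 56.41
SD(U) = √56.41 ≈ 7.51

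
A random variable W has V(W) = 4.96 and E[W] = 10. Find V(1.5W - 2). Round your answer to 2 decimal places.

11.16

V(1.5W - 2) = (1.5)²·V(W) = 2.25·4.96 = 11.16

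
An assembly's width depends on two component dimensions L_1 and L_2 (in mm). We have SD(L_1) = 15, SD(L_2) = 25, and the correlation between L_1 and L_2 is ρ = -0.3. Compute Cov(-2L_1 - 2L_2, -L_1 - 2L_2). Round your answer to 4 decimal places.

var(L_1) = (15)² = 225;  var(L_2) = (25)² = 625
Cov(L_1,L_2) = ρ·SD(L_1)·SD(L_2) = -0.3·15·25 = -112.5
Cov(-2L_1 - 2L_2, -L_1 - 2L_2) = (-2)(-1)var(L_1) + (-2)(-2)var(L_2) + [(-2)(-2) + (-2)(-1)]Cov(L_1,L_2)
= 2·225 + 4·625 + 6·-112.5 = 2275

2275.0000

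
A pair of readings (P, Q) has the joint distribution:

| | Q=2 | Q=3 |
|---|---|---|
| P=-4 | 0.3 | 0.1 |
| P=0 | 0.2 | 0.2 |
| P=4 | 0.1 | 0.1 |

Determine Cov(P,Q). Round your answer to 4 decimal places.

0.3200

E[P] = -0.8,  E[Q] = 2.4
E[PQ] = -1.6
Cov(P,Q) = E[PQ] − E[P]E[Q] = -1.6 − (-0.8)(2.4) = 0.32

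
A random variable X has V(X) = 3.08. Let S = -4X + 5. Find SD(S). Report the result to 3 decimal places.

V(-4X + 5) = (-4)²·3.08 = 49.28
SD(S) = √49.28 ≈ 7.020

7.020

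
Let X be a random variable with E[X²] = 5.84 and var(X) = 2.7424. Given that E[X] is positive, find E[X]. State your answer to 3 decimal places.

1.760

(E[X])² = E[X²] − var(X) = 5.84 − 2.7424 = 3.0976
E[X] = √3.0976 = 1.76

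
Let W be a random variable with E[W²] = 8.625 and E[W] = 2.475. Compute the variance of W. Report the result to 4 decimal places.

var(W) = 8.625 − (2.475)² = 2.499375

2.4994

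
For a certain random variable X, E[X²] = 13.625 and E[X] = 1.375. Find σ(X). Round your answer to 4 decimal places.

3.4255

V(X) = 13.625 − (1.375)² = 11.734375
σ(X) = √11.734375 ≈ 3.4255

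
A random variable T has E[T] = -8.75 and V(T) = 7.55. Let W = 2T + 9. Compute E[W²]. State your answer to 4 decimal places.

102.4500

E[2T + 9] = 2·-8.75 + 9 = -8.5
V(2T + 9) = (2)²·7.55 = 30.2
E[W²] = V(W) + (E[W])² = 30.2 + (-8.5)² = 102.45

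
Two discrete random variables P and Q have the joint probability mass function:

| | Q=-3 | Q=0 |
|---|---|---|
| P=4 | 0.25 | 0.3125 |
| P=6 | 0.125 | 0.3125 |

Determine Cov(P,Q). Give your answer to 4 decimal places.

0.2344

E[P] = 4.875,  E[Q] = -1.125
E[PQ] = -5.25
Cov(P,Q) = E[PQ] − E[P]E[Q] = -5.25 − (4.875)(-1.125) = 0.234375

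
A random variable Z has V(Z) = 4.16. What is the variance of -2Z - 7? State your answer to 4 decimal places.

V(-2Z - 7) = (-2)²·V(Z) = 4·4.16 = 16.64

16.6400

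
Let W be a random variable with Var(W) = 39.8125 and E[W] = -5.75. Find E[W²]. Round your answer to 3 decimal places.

72.875

E[W²] = Var(W) + (E[W])² = 39.8125 + (-5.75)² = 72.875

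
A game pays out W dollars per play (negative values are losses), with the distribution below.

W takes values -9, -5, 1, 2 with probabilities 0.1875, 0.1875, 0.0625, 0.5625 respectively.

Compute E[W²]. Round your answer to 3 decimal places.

E[W²] = (-9)²(0.1875) + (-5)²(0.1875) + (1)²(0.0625) + (2)²(0.5625) = 22.1875

22.188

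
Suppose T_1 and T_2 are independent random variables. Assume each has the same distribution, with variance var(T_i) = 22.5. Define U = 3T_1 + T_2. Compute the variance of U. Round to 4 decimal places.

225.0000

By independence, var(U) = (3)²var(T_1) + (1)²var(T_2)
= (3)²·22.5 + (1)²·22.5 = 225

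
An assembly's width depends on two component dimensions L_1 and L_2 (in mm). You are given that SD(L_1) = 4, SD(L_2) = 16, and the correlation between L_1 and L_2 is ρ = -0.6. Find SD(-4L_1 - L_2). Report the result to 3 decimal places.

Var(L_1) = (4)² = 16;  Var(L_2) = (16)² = 256
cov(L_1,L_2) = ρ·SD(L_1)·SD(L_2) = -0.6·4·16 = -38.4
Var(-4L_1 - L_2) = (-4)²·Var(L_1) + (-1)²·Var(L_2) + 2·(-4)·(-1)·cov(L_1,L_2)
= 16·16 + 1·256 + 8·-38.4 = 204.8
SD(-4L_1 - L_2) = √204.8 ≈ 14.311

14.311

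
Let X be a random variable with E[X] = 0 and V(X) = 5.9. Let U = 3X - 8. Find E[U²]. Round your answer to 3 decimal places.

117.100

E[3X - 8] = 3·0 − 8 = -8
V(3X - 8) = (3)²·5.9 = 53.1
E[U²] = V(U) + (E[U])² = 53.1 + (-8)² = 117.1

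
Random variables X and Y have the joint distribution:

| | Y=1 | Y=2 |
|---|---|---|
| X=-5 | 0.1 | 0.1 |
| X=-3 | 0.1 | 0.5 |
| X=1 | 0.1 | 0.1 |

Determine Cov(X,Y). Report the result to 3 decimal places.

-0.080

E[X] = -2.6,  E[Y] = 1.7
E[XY] = -4.5
Cov(X,Y) = E[XY] − E[X]E[Y] = -4.5 − (-2.6)(1.7) = -0.08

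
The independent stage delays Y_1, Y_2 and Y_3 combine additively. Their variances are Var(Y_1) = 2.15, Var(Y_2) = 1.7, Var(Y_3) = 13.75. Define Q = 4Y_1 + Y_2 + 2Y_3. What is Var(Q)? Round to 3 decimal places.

By independence, Var(Q) = (4)²Var(Y_1) + (1)²Var(Y_2) + (2)²Var(Y_3)
= (4)²·2.15 + (1)²·1.7 + (2)²·13.75 = 91.1

91.100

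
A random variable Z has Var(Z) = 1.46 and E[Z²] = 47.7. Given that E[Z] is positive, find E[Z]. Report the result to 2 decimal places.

6.80

(E[Z])² = E[Z²] − Var(Z) = 47.7 − 1.46 = 46.24
E[Z] = √46.24 = 6.8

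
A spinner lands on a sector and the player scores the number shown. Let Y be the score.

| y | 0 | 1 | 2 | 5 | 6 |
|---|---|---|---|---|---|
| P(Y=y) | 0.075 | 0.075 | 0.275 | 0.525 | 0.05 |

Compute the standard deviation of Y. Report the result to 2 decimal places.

1.87

E[Y] = (0)(0.075) + (1)(0.075) + (2)(0.275) + (5)(0.525) + (6)(0.05) = 3.55
E[Y²] = (0)²(0.075) + (1)²(0.075) + (2)²(0.275) + (5)²(0.525) + (6)²(0.05) = 16.1
Var(Y) = E[Y²] − (E[Y])² = 16.1 − (3.55)² = 3.4975
SD(Y) = √3.4975 ≈ 1.87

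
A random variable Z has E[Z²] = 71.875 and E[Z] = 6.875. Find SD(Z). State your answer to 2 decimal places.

V(Z) = 71.875 − (6.875)² = 24.609375
SD(Z) = √24.609375 ≈ 4.96

4.96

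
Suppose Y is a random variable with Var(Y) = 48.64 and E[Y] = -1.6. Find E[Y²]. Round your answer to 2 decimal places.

51.20

E[Y²] = Var(Y) + (E[Y])² = 48.64 + (-1.6)² = 51.2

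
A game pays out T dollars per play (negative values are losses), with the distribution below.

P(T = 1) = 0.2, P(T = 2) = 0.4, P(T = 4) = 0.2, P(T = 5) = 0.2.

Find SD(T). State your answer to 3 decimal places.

E[T] = (1)(0.2) + (2)(0.4) + (4)(0.2) + (5)(0.2) = 2.8
E[T²] = (1)²(0.2) + (2)²(0.4) + (4)²(0.2) + (5)²(0.2) = 10
V(T) = E[T²] − (E[T])² = 10 − (2.8)² = 2.16
SD(T) = √2.16 ≈ 1.470

1.470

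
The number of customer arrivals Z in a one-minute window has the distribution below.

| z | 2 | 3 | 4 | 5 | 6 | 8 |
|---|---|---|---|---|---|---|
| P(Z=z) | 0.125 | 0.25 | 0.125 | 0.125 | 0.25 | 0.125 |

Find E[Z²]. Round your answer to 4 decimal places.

24.8750

E[Z²] = (2)²(0.125) + (3)²(0.25) + (4)²(0.125) + (5)²(0.125) + (6)²(0.25) + (8)²(0.125) = 24.875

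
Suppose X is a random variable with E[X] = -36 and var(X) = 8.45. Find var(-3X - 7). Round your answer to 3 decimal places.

var(-3X - 7) = (-3)²·var(X) = 9·8.45 = 76.05

76.050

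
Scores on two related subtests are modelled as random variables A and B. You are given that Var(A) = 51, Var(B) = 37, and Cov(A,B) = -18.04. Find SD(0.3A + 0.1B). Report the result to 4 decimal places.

1.9692

Var(0.3A + 0.1B) = (0.3)²·Var(A) + (0.1)²·Var(B) + 2·(0.3)·(0.1)·Cov(A,B)
= 0.09·51 + 0.01·37 + 0.06·-18.04 = 3.8776
SD(0.3A + 0.1B) = √3.8776 ≈ 1.9692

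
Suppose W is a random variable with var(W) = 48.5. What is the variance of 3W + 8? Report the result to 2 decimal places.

436.50

var(3W + 8) = (3)²·var(W) = 9·48.5 = 436.5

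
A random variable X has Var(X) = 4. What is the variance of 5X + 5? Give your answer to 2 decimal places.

Var(5X + 5) = (5)²·Var(X) = 25·4 = 100

100.00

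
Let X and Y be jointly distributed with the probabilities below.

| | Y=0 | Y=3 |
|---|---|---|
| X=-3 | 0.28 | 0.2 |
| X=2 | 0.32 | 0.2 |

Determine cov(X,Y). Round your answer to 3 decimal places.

E[X] = -0.4,  E[Y] = 1.2
E[XY] = -0.6
cov(X,Y) = E[XY] − E[X]E[Y] = -0.6 − (-0.4)(1.2) = -0.12

-0.120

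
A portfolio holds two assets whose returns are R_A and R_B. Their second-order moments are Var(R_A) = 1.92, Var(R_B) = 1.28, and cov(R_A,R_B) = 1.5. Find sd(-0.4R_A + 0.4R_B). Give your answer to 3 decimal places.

0.179

Var(-0.4R_A + 0.4R_B) = (-0.4)²·Var(R_A) + (0.4)²·Var(R_B) + 2·(-0.4)·(0.4)·cov(R_A,R_B)
= 0.16·1.92 + 0.16·1.28 + -0.32·1.5 = 0.032
sd(-0.4R_A + 0.4R_B) = √0.032 ≈ 0.179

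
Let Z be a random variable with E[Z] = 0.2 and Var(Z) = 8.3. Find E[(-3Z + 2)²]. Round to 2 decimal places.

E[-3Z + 2] = -3·0.2 + 2 = 1.4
Var(-3Z + 2) = (-3)²·8.3 = 74.7
E[(-3Z + 2)²] = Var((-3Z + 2)) + (E[(-3Z + 2)])² = 74.7 + (1.4)² = 76.66

76.66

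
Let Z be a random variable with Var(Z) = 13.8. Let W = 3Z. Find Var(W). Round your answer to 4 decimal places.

124.2000

Var(3Z) = (3)²·Var(Z) = 9·13.8 = 124.2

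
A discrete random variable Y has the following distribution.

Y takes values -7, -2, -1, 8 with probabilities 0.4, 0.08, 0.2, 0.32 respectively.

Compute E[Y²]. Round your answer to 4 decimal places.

40.6000

E[Y²] = (-7)²(0.4) + (-2)²(0.08) + (-1)²(0.2) + (8)²(0.32) = 40.6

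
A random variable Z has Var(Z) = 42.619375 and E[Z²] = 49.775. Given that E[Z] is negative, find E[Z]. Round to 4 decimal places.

-2.6750

(E[Z])² = E[Z²] − Var(Z) = 49.775 − 42.619375 = 7.155625
E[Z] = −√7.155625 = -2.675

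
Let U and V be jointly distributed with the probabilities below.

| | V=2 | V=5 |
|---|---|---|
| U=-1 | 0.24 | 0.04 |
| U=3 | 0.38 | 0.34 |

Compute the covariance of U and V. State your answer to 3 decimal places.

E[U] = 1.88,  E[V] = 3.14
E[UV] = 6.7
cov(U,V) = E[UV] − E[U]E[V] = 6.7 − (1.88)(3.14) = 0.7968

0.797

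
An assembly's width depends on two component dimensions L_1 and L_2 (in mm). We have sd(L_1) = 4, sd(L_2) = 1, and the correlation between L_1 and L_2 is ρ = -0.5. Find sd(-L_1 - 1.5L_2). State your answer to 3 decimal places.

V(L_1) = (4)² = 16;  V(L_2) = (1)² = 1
cov(L_1,L_2) = ρ·sd(L_1)·sd(L_2) = -0.5·4·1 = -2
V(-L_1 - 1.5L_2) = (-1)²·V(L_1) + (-1.5)²·V(L_2) + 2·(-1)·(-1.5)·cov(L_1,L_2)
= 1·16 + 2.25·1 + 3·-2 = 12.25
sd(-L_1 - 1.5L_2) = √12.25 ≈ 3.500

3.500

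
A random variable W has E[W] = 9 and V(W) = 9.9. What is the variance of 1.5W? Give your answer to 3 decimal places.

V(1.5W) = (1.5)²·V(W) = 2.25·9.9 = 22.275

22.275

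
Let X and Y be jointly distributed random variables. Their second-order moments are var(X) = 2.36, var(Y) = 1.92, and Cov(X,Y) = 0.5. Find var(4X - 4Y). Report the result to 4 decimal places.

var(4X - 4Y) = (4)²·var(X) + (-4)²·var(Y) + 2·(4)·(-4)·Cov(X,Y)
= 16·2.36 + 16·1.92 + -32·0.5 = 52.48

52.4800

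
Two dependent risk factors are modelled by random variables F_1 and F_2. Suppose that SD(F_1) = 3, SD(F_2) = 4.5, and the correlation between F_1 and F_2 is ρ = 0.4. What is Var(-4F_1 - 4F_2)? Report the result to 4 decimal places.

Var(F_1) = (3)² = 9;  Var(F_2) = (4.5)² = 20.25
Cov(F_1,F_2) = ρ·SD(F_1)·SD(F_2) = 0.4·3·4.5 = 5.4
Var(-4F_1 - 4F_2) = (-4)²·Var(F_1) + (-4)²·Var(F_2) + 2·(-4)·(-4)·Cov(F_1,F_2)
= 16·9 + 16·20.25 + 32·5.4 = 640.8

640.8000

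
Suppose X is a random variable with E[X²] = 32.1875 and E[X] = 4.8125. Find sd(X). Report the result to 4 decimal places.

var(X) = 32.1875 − (4.8125)² = 9.02734375
sd(X) = √9.02734375 ≈ 3.0046

3.0046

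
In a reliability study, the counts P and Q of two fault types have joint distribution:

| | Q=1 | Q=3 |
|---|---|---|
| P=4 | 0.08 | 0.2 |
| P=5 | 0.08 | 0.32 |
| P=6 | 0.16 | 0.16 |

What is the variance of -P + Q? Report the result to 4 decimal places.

1.7376

E[P] = 5.04,  E[Q] = 2.36,  E[PQ] = 11.76
Var(P) = 26 − (5.04)² = 0.5984;  Var(Q) = 6.44 − (2.36)² = 0.8704
Cov(P,Q) = 11.76 − (5.04)(2.36) = -0.1344
Var(-P + Q) = (-1)²·0.5984 + (1)²·0.8704 + 2·(-1)·(1)·-0.1344 = 1.7376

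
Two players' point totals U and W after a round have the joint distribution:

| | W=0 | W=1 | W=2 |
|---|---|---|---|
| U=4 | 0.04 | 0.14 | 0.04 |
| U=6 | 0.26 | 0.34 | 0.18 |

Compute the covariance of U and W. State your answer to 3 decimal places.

-0.035

E[U] = 5.56,  E[W] = 0.92
E[UW] = 5.08
cov(U,W) = E[UW] − E[U]E[W] = 5.08 − (5.56)(0.92) = -0.0352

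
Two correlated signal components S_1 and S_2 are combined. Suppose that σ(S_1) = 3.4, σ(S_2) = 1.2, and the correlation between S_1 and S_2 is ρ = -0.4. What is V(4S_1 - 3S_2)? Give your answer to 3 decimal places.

237.088

V(S_1) = (3.4)² = 11.56;  V(S_2) = (1.2)² = 1.44
Cov(S_1,S_2) = ρ·σ(S_1)·σ(S_2) = -0.4·3.4·1.2 = -1.632
V(4S_1 - 3S_2) = (4)²·V(S_1) + (-3)²·V(S_2) + 2·(4)·(-3)·Cov(S_1,S_2)
= 16·11.56 + 9·1.44 + -24·-1.632 = 237.088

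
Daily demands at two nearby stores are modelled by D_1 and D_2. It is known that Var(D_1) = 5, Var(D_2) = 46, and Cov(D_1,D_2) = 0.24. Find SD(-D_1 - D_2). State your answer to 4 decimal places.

7.1750

Var(-D_1 - D_2) = (-1)²·Var(D_1) + (-1)²·Var(D_2) + 2·(-1)·(-1)·Cov(D_1,D_2)
= 1·5 + 1·46 + 2·0.24 = 51.48
SD(-D_1 - D_2) = √51.48 ≈ 7.1750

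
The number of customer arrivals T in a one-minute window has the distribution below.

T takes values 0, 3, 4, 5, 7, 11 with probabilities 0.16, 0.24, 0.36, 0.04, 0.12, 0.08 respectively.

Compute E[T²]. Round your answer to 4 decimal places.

24.4800

E[T²] = (0)²(0.16) + (3)²(0.24) + (4)²(0.36) + (5)²(0.04) + (7)²(0.12) + (11)²(0.08) = 24.48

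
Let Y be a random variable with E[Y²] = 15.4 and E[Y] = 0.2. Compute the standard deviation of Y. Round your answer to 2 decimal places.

3.92

V(Y) = 15.4 − (0.2)² = 15.36
SD(Y) = √15.36 ≈ 3.92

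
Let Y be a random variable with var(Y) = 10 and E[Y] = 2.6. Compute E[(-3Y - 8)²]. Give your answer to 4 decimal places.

E[-3Y - 8] = -3·2.6 − 8 = -15.8
var(-3Y - 8) = (-3)²·10 = 90
E[(-3Y - 8)²] = var((-3Y - 8)) + (E[(-3Y - 8)])² = 90 + (-15.8)² = 339.64

339.6400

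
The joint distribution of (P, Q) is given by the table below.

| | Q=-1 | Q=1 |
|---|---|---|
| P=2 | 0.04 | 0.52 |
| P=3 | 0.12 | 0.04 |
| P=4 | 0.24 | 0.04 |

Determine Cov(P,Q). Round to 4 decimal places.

-0.6240

E[P] = 2.72,  E[Q] = 0.2
E[PQ] = -0.08
Cov(P,Q) = E[PQ] − E[P]E[Q] = -0.08 − (2.72)(0.2) = -0.624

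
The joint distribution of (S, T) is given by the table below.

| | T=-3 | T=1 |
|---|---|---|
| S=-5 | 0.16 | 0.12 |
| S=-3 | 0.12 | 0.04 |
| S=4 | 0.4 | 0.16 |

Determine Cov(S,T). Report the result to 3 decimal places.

E[S] = 0.36,  E[T] = -1.72
E[ST] = -1.4
Cov(S,T) = E[ST] − E[S]E[T] = -1.4 − (0.36)(-1.72) = -0.7808

-0.781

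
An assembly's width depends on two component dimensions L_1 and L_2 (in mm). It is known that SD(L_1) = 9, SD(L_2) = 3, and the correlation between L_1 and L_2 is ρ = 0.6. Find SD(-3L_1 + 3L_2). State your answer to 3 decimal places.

22.768

V(L_1) = (9)² = 81;  V(L_2) = (3)² = 9
Cov(L_1,L_2) = ρ·SD(L_1)·SD(L_2) = 0.6·9·3 = 16.2
V(-3L_1 + 3L_2) = (-3)²·V(L_1) + (3)²·V(L_2) + 2·(-3)·(3)·Cov(L_1,L_2)
= 9·81 + 9·9 + -18·16.2 = 518.4
SD(-3L_1 + 3L_2) = √518.4 ≈ 22.768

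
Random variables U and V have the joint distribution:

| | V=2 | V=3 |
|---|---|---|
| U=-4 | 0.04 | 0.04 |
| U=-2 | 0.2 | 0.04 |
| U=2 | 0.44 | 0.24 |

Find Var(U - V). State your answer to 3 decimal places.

4.742

E[U] = 0.56,  E[V] = 2.32,  E[UV] = 1.36
Var(U) = 4.96 − (0.56)² = 4.6464;  Var(V) = 5.6 − (2.32)² = 0.2176
Cov(U,V) = 1.36 − (0.56)(2.32) = 0.0608
Var(U - V) = (1)²·4.6464 + (-1)²·0.2176 + 2·(1)·(-1)·0.0608 = 4.7424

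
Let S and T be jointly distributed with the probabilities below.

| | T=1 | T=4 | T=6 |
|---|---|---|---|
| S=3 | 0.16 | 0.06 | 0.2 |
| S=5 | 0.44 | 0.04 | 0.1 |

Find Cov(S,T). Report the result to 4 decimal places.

E[S] = 4.16,  E[T] = 2.8
E[ST] = 10.8
Cov(S,T) = E[ST] − E[S]E[T] = 10.8 − (4.16)(2.8) = -0.848

-0.8480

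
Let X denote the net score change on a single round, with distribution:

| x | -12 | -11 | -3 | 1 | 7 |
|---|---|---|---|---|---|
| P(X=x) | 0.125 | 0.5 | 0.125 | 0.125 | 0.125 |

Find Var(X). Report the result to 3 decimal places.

E[X] = (-12)(0.125) + (-11)(0.5) + (-3)(0.125) + (1)(0.125) + (7)(0.125) = -6.375
E[X²] = (-12)²(0.125) + (-11)²(0.5) + (-3)²(0.125) + (1)²(0.125) + (7)²(0.125) = 85.875
Var(X) = E[X²] − (E[X])² = 85.875 − (-6.375)² = 45.234375

45.234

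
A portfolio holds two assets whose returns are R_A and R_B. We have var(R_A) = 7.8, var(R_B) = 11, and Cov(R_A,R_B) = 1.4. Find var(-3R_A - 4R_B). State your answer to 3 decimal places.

var(-3R_A - 4R_B) = (-3)²·var(R_A) + (-4)²·var(R_B) + 2·(-3)·(-4)·Cov(R_A,R_B)
= 9·7.8 + 16·11 + 24·1.4 = 279.8

279.800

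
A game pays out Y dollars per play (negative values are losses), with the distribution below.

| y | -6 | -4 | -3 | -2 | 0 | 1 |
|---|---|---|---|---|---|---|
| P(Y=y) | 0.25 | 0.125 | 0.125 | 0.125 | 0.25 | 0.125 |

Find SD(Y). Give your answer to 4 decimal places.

E[Y] = (-6)(0.25) + (-4)(0.125) + (-3)(0.125) + (-2)(0.125) + (0)(0.25) + (1)(0.125) = -2.5
E[Y²] = (-6)²(0.25) + (-4)²(0.125) + (-3)²(0.125) + (-2)²(0.125) + (0)²(0.25) + (1)²(0.125) = 12.75
var(Y) = E[Y²] − (E[Y])² = 12.75 − (-2.5)² = 6.5
SD(Y) = √6.5 ≈ 2.5495

2.5495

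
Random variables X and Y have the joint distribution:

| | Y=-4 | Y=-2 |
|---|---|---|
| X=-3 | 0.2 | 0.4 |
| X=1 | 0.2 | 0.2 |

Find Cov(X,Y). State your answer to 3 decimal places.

-0.320

E[X] = -1.4,  E[Y] = -2.8
E[XY] = 3.6
Cov(X,Y) = E[XY] − E[X]E[Y] = 3.6 − (-1.4)(-2.8) = -0.32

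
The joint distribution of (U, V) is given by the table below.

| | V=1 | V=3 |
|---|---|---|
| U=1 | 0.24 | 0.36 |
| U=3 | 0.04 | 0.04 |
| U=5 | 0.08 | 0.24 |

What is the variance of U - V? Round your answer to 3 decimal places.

E[U] = 2.44,  E[V] = 2.28,  E[UV] = 5.8
Var(U) = 9.32 − (2.44)² = 3.3664;  Var(V) = 6.12 − (2.28)² = 0.9216
Cov(U,V) = 5.8 − (2.44)(2.28) = 0.2368
Var(U - V) = (1)²·3.3664 + (-1)²·0.9216 + 2·(1)·(-1)·0.2368 = 3.8144

3.814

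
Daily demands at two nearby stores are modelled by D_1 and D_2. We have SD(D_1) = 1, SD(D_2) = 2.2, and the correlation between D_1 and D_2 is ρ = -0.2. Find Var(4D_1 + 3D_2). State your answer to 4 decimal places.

Var(D_1) = (1)² = 1;  Var(D_2) = (2.2)² = 4.84
cov(D_1,D_2) = ρ·SD(D_1)·SD(D_2) = -0.2·1·2.2 = -0.44
Var(4D_1 + 3D_2) = (4)²·Var(D_1) + (3)²·Var(D_2) + 2·(4)·(3)·cov(D_1,D_2)
= 16·1 + 9·4.84 + 24·-0.44 = 49

49.0000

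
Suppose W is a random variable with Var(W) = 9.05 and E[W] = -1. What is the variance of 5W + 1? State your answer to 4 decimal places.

Var(5W + 1) = (5)²·Var(W) = 25·9.05 = 226.25

226.2500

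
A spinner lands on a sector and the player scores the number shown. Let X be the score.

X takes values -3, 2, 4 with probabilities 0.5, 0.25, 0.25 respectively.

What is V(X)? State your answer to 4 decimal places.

9.5000

E[X] = (-3)(0.5) + (2)(0.25) + (4)(0.25) = 0
E[X²] = (-3)²(0.5) + (2)²(0.25) + (4)²(0.25) = 9.5
V(X) = E[X²] − (E[X])² = 9.5 − (0)² = 9.5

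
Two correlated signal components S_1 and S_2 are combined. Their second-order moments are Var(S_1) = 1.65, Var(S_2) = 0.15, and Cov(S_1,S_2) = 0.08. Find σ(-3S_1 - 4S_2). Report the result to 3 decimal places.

Var(-3S_1 - 4S_2) = (-3)²·Var(S_1) + (-4)²·Var(S_2) + 2·(-3)·(-4)·Cov(S_1,S_2)
= 9·1.65 + 16·0.15 + 24·0.08 = 19.17
σ(-3S_1 - 4S_2) = √19.17 ≈ 4.378

4.378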